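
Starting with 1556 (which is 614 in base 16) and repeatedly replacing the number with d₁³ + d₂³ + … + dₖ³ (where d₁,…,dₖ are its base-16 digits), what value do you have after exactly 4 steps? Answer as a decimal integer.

4394

1556 = (6,1,4)_16 → 6³ + 1³ + 4³ = 281
281 = (1,1,9)_16 → 1³ + 1³ + 9³ = 731
731 = (2,13,11)_16 → 2³ + 13³ + 11³ = 3536
3536 = (13,13,0)_16 → 13³ + 13³ + 0³ = 4394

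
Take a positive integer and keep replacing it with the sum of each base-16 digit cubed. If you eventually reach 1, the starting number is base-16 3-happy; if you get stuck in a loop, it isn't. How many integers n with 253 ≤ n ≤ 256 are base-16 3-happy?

1

253: 253 → 5572 → 1918 → 3430 → 2629 → 1189 → 1189  (repeats 1189)
254: 254 → 6119 → 3431 → 2756 → 2792 → 4256 → 1001 → 3500 → 4925 → 2252 → 3968 → 3887 → 6758 → 1433 → 1583 → 3599 → 6119  (repeats 6119)
255: 255 → 6750 → 3870 → 6120 → 3600 → 2745 → 3060 → 4770 → 1017 → 4131 → 36 → 72 → 576 → 72  (repeats 72)
256: 256 → 1  (reaches 1)
base-16 3-happy: 256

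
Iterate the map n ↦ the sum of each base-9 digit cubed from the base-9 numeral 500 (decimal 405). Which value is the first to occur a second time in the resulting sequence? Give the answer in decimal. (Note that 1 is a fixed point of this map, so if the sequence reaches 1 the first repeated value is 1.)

405 = (5,0,0)_9 → 5³ + 0³ + 0³ = 125 + 0 + 0 = 125
125 = (1,4,8)_9 → 1³ + 4³ + 8³ = 1 + 64 + 512 = 577
577 = (7,1,1)_9 → 7³ + 1³ + 1³ = 343 + 1 + 1 = 345
345 = (4,2,3)_9 → 4³ + 2³ + 3³ = 64 + 8 + 27 = 99
99 = (1,2,0)_9 → 1³ + 2³ + 0³ = 1 + 8 + 0 = 9
9 = (1,0)_9 → 1³ + 0³ = 1 + 0 = 1  — reached the fixed point 1.
1 → 1, so 1 is the first repeated value.

1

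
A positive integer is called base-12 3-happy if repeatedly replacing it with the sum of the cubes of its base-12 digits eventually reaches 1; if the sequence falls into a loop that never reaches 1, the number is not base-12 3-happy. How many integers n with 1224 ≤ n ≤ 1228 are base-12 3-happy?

1224: 1224 → 728 → 637 → 190 → 1028 → 856 → 1520 → 1728 → 1  — base-12 3-happy
1225: 1225 → 729 → 854 → 1464 → 1008 → 343 → 415 → 1351 → 1136 → 1855 → 1344 → 793 → 342 → 288 → 8 → 512 → 755 → 1464  — not base-12 3-happy
1226: 1226 → 736 → 190 → 1028 → 856 → 1520 → 1728 → 1  — base-12 3-happy
1227: 1227 → 755 → 1464 → 1008 → 343 → 415 → 1351 → 1136 → 1855 → 1344 → 793 → 342 → 288 → 8 → 512 → 755  — not base-12 3-happy
1228: 1228 → 792 → 341 → 197 → 190 → 1028 → 856 → 1520 → 1728 → 1  — base-12 3-happy
base-12 3-happy: 1224, 1226, 1228

3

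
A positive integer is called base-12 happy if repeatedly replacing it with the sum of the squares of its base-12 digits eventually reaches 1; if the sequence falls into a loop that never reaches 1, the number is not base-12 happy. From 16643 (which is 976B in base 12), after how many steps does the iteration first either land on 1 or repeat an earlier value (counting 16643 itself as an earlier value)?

16643 = (9,7,6,11)_12 → 287
287 = (1,11,11)_12 → 243
243 = (1,8,3)_12 → 74
74 = (6,2)_12 → 40
40 = (3,4)_12 → 25
25 = (2,1)_12 → 5
5 = (5)_12 → 25  — 25 repeats.
That took 7 steps.

7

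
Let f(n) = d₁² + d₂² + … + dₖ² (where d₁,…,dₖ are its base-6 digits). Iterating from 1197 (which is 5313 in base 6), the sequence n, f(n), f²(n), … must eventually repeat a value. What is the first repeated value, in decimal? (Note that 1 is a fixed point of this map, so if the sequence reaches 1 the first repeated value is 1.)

1197 = (5,3,1,3)_6 → 5² + 3² + 1² + 3² = 44
44 = (1,1,2)_6 → 1² + 1² + 2² = 6
6 = (1,0)_6 → 1² + 0² = 1  — reached the fixed point 1.
1 → 1, so 1 is the first repeated value.

1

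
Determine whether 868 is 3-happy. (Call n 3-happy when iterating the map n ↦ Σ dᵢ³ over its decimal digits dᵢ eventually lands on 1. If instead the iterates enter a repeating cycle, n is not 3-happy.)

not 3-happy

868 → 8³ + 6³ + 8³ = 512 + 216 + 512 = 1240
1240 → 1³ + 2³ + 4³ + 0³ = 1 + 8 + 64 + 0 = 73
73 → 7³ + 3³ = 343 + 27 = 370
370 → 3³ + 7³ + 0³ = 27 + 343 + 0 = 370  — 370 already seen; the sequence cycles without reaching 1.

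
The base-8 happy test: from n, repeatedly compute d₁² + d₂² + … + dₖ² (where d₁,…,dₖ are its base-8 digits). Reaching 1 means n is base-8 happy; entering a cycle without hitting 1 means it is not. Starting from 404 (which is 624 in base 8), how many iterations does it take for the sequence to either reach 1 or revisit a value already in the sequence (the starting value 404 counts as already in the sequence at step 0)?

7

404 = (6,2,4)_8 → 6² + 2² + 4² = 36 + 4 + 16 = 56
56 = (7,0)_8 → 7² + 0² = 49 + 0 = 49
49 = (6,1)_8 → 6² + 1² = 36 + 1 = 37
37 = (4,5)_8 → 4² + 5² = 16 + 25 = 41
41 = (5,1)_8 → 5² + 1² = 25 + 1 = 26
26 = (3,2)_8 → 3² + 2² = 9 + 4 = 13
13 = (1,5)_8 → 1² + 5² = 1 + 25 = 26  — 26 repeats.
That took 7 steps.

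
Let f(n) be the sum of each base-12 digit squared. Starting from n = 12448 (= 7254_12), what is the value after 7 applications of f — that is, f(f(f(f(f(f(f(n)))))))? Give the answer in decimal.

34

12448 = (7,2,5,4)_12 → 7² + 2² + 5² + 4² = 49 + 4 + 25 + 16 = 94
94 = (7,10)_12 → 7² + 10² = 49 + 100 = 149
149 = (1,0,5)_12 → 1² + 0² + 5² = 1 + 0 + 25 = 26
26 = (2,2)_12 → 2² + 2² = 4 + 4 = 8
8 = (8)_12 → 8² = 64
64 = (5,4)_12 → 5² + 4² = 25 + 16 = 41
41 = (3,5)_12 → 3² + 5² = 9 + 25 = 34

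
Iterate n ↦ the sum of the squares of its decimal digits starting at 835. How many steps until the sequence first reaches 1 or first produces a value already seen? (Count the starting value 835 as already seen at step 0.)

10

835 → 8² + 3² + 5² = 98
98 → 9² + 8² = 145
145 → 1² + 4² + 5² = 42
42 → 4² + 2² = 20
20 → 2² + 0² = 4
4 → 4² = 16
16 → 1² + 6² = 37
37 → 3² + 7² = 58
58 → 5² + 8² = 89
89 → 8² + 9² = 145  — 145 repeats.
That took 10 steps.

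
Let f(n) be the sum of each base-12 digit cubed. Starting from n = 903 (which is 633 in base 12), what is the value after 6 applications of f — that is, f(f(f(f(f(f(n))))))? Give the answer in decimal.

903 = (6,3,3)_12 → 6³ + 3³ + 3³ = 216 + 27 + 27 = 270
270 = (1,10,6)_12 → 1³ + 10³ + 6³ = 1 + 1000 + 216 = 1217
1217 = (8,5,5)_12 → 8³ + 5³ + 5³ = 512 + 125 + 125 = 762
762 = (5,3,6)_12 → 5³ + 3³ + 6³ = 125 + 27 + 216 = 368
368 = (2,6,8)_12 → 2³ + 6³ + 8³ = 8 + 216 + 512 = 736
736 = (5,1,4)_12 → 5³ + 1³ + 4³ = 125 + 1 + 64 = 190

190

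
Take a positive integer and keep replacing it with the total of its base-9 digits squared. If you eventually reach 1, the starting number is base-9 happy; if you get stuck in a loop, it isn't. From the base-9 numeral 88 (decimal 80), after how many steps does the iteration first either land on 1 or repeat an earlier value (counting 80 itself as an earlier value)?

80 = (8,8)_9 → 8² + 8² = 64 + 64 = 128
128 = (1,5,2)_9 → 1² + 5² + 2² = 1 + 25 + 4 = 30
30 = (3,3)_9 → 3² + 3² = 9 + 9 = 18
18 = (2,0)_9 → 2² + 0² = 4 + 0 = 4
4 = (4)_9 → 4² = 16
16 = (1,7)_9 → 1² + 7² = 1 + 49 = 50
50 = (5,5)_9 → 5² + 5² = 25 + 25 = 50  — 50 repeats.
That took 7 steps.

7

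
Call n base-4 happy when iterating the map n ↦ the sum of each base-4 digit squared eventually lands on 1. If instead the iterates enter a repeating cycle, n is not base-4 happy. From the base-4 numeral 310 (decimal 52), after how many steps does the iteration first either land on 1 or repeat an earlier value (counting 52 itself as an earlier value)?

4

52 = (3,1,0)_4 → 3² + 1² + 0² = 10
10 = (2,2)_4 → 2² + 2² = 8
8 = (2,0)_4 → 2² + 0² = 4
4 = (1,0)_4 → 1² + 0² = 1  — reached 1.
That took 4 steps.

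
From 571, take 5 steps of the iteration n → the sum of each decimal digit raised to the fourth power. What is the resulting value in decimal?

571 → 5⁴ + 7⁴ + 1⁴ = 3027
3027 → 3⁴ + 0⁴ + 2⁴ + 7⁴ = 2498
2498 → 2⁴ + 4⁴ + 9⁴ + 8⁴ = 10929
10929 → 1⁴ + 0⁴ + 9⁴ + 2⁴ + 9⁴ = 13139
13139 → 1⁴ + 3⁴ + 1⁴ + 3⁴ + 9⁴ = 6725

6725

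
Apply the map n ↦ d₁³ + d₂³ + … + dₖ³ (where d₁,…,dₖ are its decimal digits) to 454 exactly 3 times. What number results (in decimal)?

217

454 → 253
253 → 160
160 → 217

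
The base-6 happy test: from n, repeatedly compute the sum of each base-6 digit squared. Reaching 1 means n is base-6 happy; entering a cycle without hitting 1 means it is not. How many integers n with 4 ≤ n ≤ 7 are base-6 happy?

4: 4 → 16 → 20 → 13 → 5 → 25 → 17 → 29 → 41 → 26 → 20  (repeats 20)
5: 5 → 25 → 17 → 29 → 41 → 26 → 20 → 13 → 5  (repeats 5)
6: 6 → 1  (reaches 1)
7: 7 → 2 → 4 → 16 → 20 → 13 → 5 → 25 → 17 → 29 → 41 → 26 → 20  (repeats 20)
base-6 happy: 6

1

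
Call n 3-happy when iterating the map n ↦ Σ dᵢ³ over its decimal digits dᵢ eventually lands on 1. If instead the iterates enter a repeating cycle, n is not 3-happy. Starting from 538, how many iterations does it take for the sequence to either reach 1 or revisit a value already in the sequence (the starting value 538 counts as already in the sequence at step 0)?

538 → 5³ + 3³ + 8³ = 125 + 27 + 512 = 664
664 → 6³ + 6³ + 4³ = 216 + 216 + 64 = 496
496 → 4³ + 9³ + 6³ = 64 + 729 + 216 = 1009
1009 → 1³ + 0³ + 0³ + 9³ = 1 + 0 + 0 + 729 = 730
730 → 7³ + 3³ + 0³ = 343 + 27 + 0 = 370
370 → 3³ + 7³ + 0³ = 27 + 343 + 0 = 370  — 370 repeats.
That took 6 steps.

6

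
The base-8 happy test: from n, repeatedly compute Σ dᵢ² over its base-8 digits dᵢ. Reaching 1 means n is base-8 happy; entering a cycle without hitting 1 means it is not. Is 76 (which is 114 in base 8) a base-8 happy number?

base-8 happy

76 = (1,1,4)_8 → 1² + 1² + 4² = 1 + 1 + 16 = 18
18 = (2,2)_8 → 2² + 2² = 4 + 4 = 8
8 = (1,0)_8 → 1² + 0² = 1 + 0 = 1  — reached 1.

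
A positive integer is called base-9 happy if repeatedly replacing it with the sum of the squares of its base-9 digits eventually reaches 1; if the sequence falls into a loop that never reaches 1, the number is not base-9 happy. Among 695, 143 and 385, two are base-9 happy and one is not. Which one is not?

695: 695 → 93 → 11 → 5 → 25 → 53 → 89 → 65 → 53  — repeats 53 (not base-9 happy)
143: 143 → 101 → 9 → 1  — reaches 1 (base-9 happy)
385: 385 → 101 → 9 → 1  — reaches 1 (base-9 happy)

695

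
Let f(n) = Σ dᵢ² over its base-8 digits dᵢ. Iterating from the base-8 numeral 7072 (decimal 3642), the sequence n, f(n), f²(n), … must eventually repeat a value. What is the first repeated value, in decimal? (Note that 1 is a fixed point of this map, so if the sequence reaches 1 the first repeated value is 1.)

16

3642 = (7,0,7,2)_8 → 7² + 0² + 7² + 2² = 49 + 0 + 49 + 4 = 102
102 = (1,4,6)_8 → 1² + 4² + 6² = 1 + 16 + 36 = 53
53 = (6,5)_8 → 6² + 5² = 36 + 25 = 61
61 = (7,5)_8 → 7² + 5² = 49 + 25 = 74
74 = (1,1,2)_8 → 1² + 1² + 2² = 1 + 1 + 4 = 6
6 = (6)_8 → 6² = 36
36 = (4,4)_8 → 4² + 4² = 16 + 16 = 32
32 = (4,0)_8 → 4² + 0² = 16 + 0 = 16
16 = (2,0)_8 → 2² + 0² = 4 + 0 = 4
4 = (4)_8 → 4² = 16  — 16 already appeared earlier.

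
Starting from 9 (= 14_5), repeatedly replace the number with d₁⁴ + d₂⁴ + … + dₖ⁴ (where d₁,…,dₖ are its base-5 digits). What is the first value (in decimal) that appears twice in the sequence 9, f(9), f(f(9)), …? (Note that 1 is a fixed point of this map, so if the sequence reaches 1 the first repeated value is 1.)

593

9 = (1,4)_5 → 1⁴ + 4⁴ = 257
257 = (2,0,1,2)_5 → 2⁴ + 0⁴ + 1⁴ + 2⁴ = 33
33 = (1,1,3)_5 → 1⁴ + 1⁴ + 3⁴ = 83
83 = (3,1,3)_5 → 3⁴ + 1⁴ + 3⁴ = 163
163 = (1,1,2,3)_5 → 1⁴ + 1⁴ + 2⁴ + 3⁴ = 99
99 = (3,4,4)_5 → 3⁴ + 4⁴ + 4⁴ = 593
593 = (4,3,3,3)_5 → 4⁴ + 3⁴ + 3⁴ + 3⁴ = 499
499 = (3,4,4,4)_5 → 3⁴ + 4⁴ + 4⁴ + 4⁴ = 849
849 = (1,1,3,4,4)_5 → 1⁴ + 1⁴ + 3⁴ + 4⁴ + 4⁴ = 595
595 = (4,3,4,0)_5 → 4⁴ + 3⁴ + 4⁴ + 0⁴ = 593  — 593 already appeared earlier.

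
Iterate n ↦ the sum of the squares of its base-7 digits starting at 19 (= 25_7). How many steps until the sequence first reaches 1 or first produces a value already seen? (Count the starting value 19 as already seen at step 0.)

5

19 = (2,5)_7 → 29
29 = (4,1)_7 → 17
17 = (2,3)_7 → 13
13 = (1,6)_7 → 37
37 = (5,2)_7 → 29  — 29 repeats.
That took 5 steps.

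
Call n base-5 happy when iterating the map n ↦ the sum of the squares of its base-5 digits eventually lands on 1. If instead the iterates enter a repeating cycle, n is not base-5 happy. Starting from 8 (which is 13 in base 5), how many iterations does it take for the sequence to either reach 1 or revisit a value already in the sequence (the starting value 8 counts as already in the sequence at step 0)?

8 = (1,3)_5 → 1² + 3² = 10
10 = (2,0)_5 → 2² + 0² = 4
4 = (4)_5 → 4² = 16
16 = (3,1)_5 → 3² + 1² = 10  — 10 repeats.
That took 4 steps.

4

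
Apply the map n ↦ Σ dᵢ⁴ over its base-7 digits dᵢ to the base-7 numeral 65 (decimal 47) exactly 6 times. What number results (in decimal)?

47 = (6,5)_7 → 6⁴ + 5⁴ = 1921
1921 = (5,4,1,3)_7 → 5⁴ + 4⁴ + 1⁴ + 3⁴ = 963
963 = (2,5,4,4)_7 → 2⁴ + 5⁴ + 4⁴ + 4⁴ = 1153
1153 = (3,2,3,5)_7 → 3⁴ + 2⁴ + 3⁴ + 5⁴ = 803
803 = (2,2,2,5)_7 → 2⁴ + 2⁴ + 2⁴ + 5⁴ = 673
673 = (1,6,5,1)_7 → 1⁴ + 6⁴ + 5⁴ + 1⁴ = 1923

1923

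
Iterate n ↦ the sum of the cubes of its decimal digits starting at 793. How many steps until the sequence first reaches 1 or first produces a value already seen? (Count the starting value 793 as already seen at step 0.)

793 → 1099
1099 → 1459
1459 → 919
919 → 1459  — 1459 repeats.
That took 4 steps.

4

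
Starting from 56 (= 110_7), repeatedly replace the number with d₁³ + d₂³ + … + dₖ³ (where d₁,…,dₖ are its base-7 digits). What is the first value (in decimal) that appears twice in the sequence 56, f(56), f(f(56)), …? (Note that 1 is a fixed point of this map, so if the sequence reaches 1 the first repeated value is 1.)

2

56 = (1,1,0)_7 → 2
2 = (2)_7 → 8
8 = (1,1)_7 → 2  — 2 already appeared earlier.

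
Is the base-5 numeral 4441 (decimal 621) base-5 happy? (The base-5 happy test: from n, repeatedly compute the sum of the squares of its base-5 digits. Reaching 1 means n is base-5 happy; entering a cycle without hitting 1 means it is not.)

base-5 happy

621 = (4,4,4,1)_5 → 4² + 4² + 4² + 1² = 16 + 16 + 16 + 1 = 49
49 = (1,4,4)_5 → 1² + 4² + 4² = 1 + 16 + 16 = 33
33 = (1,1,3)_5 → 1² + 1² + 3² = 1 + 1 + 9 = 11
11 = (2,1)_5 → 2² + 1² = 4 + 1 = 5
5 = (1,0)_5 → 1² + 0² = 1 + 0 = 1  — reached 1.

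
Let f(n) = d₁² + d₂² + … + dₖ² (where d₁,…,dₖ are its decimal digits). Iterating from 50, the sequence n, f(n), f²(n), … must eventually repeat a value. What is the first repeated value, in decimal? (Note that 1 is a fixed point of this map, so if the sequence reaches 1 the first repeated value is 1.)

89

50 → 5² + 0² = 25
25 → 2² + 5² = 29
29 → 2² + 9² = 85
85 → 8² + 5² = 89
89 → 8² + 9² = 145
145 → 1² + 4² + 5² = 42
42 → 4² + 2² = 20
20 → 2² + 0² = 4
4 → 4² = 16
16 → 1² + 6² = 37
37 → 3² + 7² = 58
58 → 5² + 8² = 89  — 89 already appeared earlier.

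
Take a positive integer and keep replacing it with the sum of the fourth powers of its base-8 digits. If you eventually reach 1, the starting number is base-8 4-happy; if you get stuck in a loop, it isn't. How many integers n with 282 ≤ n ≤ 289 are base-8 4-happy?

282: 282 → 353 → 882 → 1938 → 1409 → 1313 → 529 → 18 → 32 → 256 → 256  — not base-8 4-happy
283: 283 → 418 → 1568 → 337 → 642 → 33 → 257 → 257  — not base-8 4-happy
284: 284 → 593 → 19 → 97 → 258 → 272 → 272  — not base-8 4-happy
285: 285 → 962 → 2418 → 2193 → 289 → 513 → 2 → 16 → 16  — not base-8 4-happy
286: 286 → 1633 → 339 → 722 → 114 → 1313 → 529 → 18 → 32 → 256 → 256  — not base-8 4-happy
287: 287 → 2738 → 1953 → 1634 → 354 → 897 → 1298 → 304 → 1552 → 97 → 258 → 272 → 272  — not base-8 4-happy
288: 288 → 512 → 1  — base-8 4-happy
289: 289 → 513 → 2 → 16 → 16  — not base-8 4-happy
base-8 4-happy: 288

1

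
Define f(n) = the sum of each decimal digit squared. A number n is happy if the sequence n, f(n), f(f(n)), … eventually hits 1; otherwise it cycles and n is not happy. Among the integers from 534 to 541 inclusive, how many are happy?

534: 534 → 50 → 25 → 29 → 85 → 89 → 145 → 42 → 20 → 4 → 16 → 37 → 58 → 89  — not happy
535: 535 → 59 → 106 → 37 → 58 → 89 → 145 → 42 → 20 → 4 → 16 → 37  — not happy
536: 536 → 70 → 49 → 97 → 130 → 10 → 1  — happy
537: 537 → 83 → 73 → 58 → 89 → 145 → 42 → 20 → 4 → 16 → 37 → 58  — not happy
538: 538 → 98 → 145 → 42 → 20 → 4 → 16 → 37 → 58 → 89 → 145  — not happy
539: 539 → 115 → 27 → 53 → 34 → 25 → 29 → 85 → 89 → 145 → 42 → 20 → 4 → 16 → 37 → 58 → 89  — not happy
540: 540 → 41 → 17 → 50 → 25 → 29 → 85 → 89 → 145 → 42 → 20 → 4 → 16 → 37 → 58 → 89  — not happy
541: 541 → 42 → 20 → 4 → 16 → 37 → 58 → 89 → 145 → 42  — not happy
happy: 536

1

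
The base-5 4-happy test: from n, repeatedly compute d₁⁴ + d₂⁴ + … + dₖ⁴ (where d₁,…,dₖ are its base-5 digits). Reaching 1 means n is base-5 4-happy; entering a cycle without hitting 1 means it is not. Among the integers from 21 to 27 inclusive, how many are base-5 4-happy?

1

21: 21 → 257 → 33 → 83 → 163 → 99 → 593 → 499 → 849 → 595 → 593  (repeats 593)
22: 22 → 272 → 288 → 114 → 528 → 338 → 194 → 354 → 528  (repeats 528)
23: 23 → 337 → 129 → 257 → 33 → 83 → 163 → 99 → 593 → 499 → 849 → 595 → 593  (repeats 593)
24: 24 → 512 → 288 → 114 → 528 → 338 → 194 → 354 → 528  (repeats 528)
25: 25 → 1  (reaches 1)
26: 26 → 2 → 16 → 82 → 98 → 418 → 244 → 594 → 674 → 514 → 528 → 338 → 194 → 354 → 528  (repeats 528)
27: 27 → 17 → 97 → 353 → 353  (repeats 353)
base-5 4-happy: 25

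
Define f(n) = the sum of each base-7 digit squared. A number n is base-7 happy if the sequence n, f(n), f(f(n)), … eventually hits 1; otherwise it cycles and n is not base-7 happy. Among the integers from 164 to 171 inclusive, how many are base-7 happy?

164: 164 → 22 → 10 → 10  (repeats 10)
165: 165 → 29 → 17 → 13 → 37 → 29  (repeats 29)
166: 166 → 38 → 34 → 52 → 10 → 10  (repeats 10)
167: 167 → 49 → 1  (reaches 1)
168: 168 → 18 → 20 → 40 → 50 → 2 → 4 → 16 → 8 → 2  (repeats 2)
169: 169 → 19 → 29 → 17 → 13 → 37 → 29  (repeats 29)
170: 170 → 22 → 10 → 10  (repeats 10)
171: 171 → 27 → 45 → 45  (repeats 45)
base-7 happy: 167

1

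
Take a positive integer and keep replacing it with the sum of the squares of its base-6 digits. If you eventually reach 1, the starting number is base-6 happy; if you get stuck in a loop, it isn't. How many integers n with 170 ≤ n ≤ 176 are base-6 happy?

1

170: 170 → 36 → 1  (reaches 1)
171: 171 → 41 → 26 → 20 → 13 → 5 → 25 → 17 → 29 → 41  (repeats 41)
172: 172 → 48 → 5 → 25 → 17 → 29 → 41 → 26 → 20 → 13 → 5  (repeats 5)
173: 173 → 57 → 19 → 10 → 17 → 29 → 41 → 26 → 20 → 13 → 5 → 25 → 17  (repeats 17)
174: 174 → 41 → 26 → 20 → 13 → 5 → 25 → 17 → 29 → 41  (repeats 41)
175: 175 → 42 → 2 → 4 → 16 → 20 → 13 → 5 → 25 → 17 → 29 → 41 → 26 → 20  (repeats 20)
176: 176 → 45 → 11 → 26 → 20 → 13 → 5 → 25 → 17 → 29 → 41 → 26  (repeats 26)
base-6 happy: 170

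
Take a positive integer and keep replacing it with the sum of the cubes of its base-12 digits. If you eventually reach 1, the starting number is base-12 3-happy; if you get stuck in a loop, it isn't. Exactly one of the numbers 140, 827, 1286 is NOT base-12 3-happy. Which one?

140: 140 → 1843 → 1073 → 593 → 190 → 1028 → 856 → 1520 → 1728 → 1  — reaches 1 (base-12 3-happy)
827: 827 → 1968 → 514 → 1243 → 1198 → 1539 → 1539  — repeats 1539 (not base-12 3-happy)
1286: 1286 → 1851 → 1028 → 856 → 1520 → 1728 → 1  — reaches 1 (base-12 3-happy)

827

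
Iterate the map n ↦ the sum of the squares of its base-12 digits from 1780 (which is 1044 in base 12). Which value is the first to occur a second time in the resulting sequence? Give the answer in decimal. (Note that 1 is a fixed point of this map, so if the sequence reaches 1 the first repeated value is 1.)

1780 = (1,0,4,4)_12 → 1² + 0² + 4² + 4² = 33
33 = (2,9)_12 → 2² + 9² = 85
85 = (7,1)_12 → 7² + 1² = 50
50 = (4,2)_12 → 4² + 2² = 20
20 = (1,8)_12 → 1² + 8² = 65
65 = (5,5)_12 → 5² + 5² = 50  — 50 already appeared earlier.

50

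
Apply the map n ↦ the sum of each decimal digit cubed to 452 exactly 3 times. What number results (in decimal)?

452 → 4³ + 5³ + 2³ = 197
197 → 1³ + 9³ + 7³ = 1073
1073 → 1³ + 0³ + 7³ + 3³ = 371

371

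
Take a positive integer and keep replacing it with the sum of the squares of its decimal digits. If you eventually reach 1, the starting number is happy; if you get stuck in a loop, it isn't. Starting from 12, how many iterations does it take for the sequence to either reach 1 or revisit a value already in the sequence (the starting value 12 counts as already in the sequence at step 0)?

12 → 1² + 2² = 5
5 → 5² = 25
25 → 2² + 5² = 29
29 → 2² + 9² = 85
85 → 8² + 5² = 89
89 → 8² + 9² = 145
145 → 1² + 4² + 5² = 42
42 → 4² + 2² = 20
20 → 2² + 0² = 4
4 → 4² = 16
16 → 1² + 6² = 37
37 → 3² + 7² = 58
58 → 5² + 8² = 89  — 89 repeats.
That took 13 steps.

13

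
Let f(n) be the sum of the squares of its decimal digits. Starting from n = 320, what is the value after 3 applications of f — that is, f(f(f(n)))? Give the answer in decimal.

320 → 3² + 2² + 0² = 9 + 4 + 0 = 13
13 → 1² + 3² = 1 + 9 = 10
10 → 1² + 0² = 1 + 0 = 1

1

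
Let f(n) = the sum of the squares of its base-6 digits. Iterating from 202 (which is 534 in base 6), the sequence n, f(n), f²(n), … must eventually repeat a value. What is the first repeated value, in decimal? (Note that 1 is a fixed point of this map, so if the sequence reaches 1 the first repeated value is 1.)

17

202 = (5,3,4)_6 → 5² + 3² + 4² = 50
50 = (1,2,2)_6 → 1² + 2² + 2² = 9
9 = (1,3)_6 → 1² + 3² = 10
10 = (1,4)_6 → 1² + 4² = 17
17 = (2,5)_6 → 2² + 5² = 29
29 = (4,5)_6 → 4² + 5² = 41
41 = (1,0,5)_6 → 1² + 0² + 5² = 26
26 = (4,2)_6 → 4² + 2² = 20
20 = (3,2)_6 → 3² + 2² = 13
13 = (2,1)_6 → 2² + 1² = 5
5 = (5)_6 → 5² = 25
25 = (4,1)_6 → 4² + 1² = 17  — 17 already appeared earlier.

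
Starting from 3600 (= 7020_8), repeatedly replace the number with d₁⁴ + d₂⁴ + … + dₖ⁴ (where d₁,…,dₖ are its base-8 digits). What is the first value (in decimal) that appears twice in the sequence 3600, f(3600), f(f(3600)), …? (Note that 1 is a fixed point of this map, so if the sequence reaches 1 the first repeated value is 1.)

3600 = (7,0,2,0)_8 → 2417
2417 = (4,5,6,1)_8 → 2178
2178 = (4,2,0,2)_8 → 288
288 = (4,4,0)_8 → 512
512 = (1,0,0,0)_8 → 1  — reached the fixed point 1.
1 → 1, so 1 is the first repeated value.

1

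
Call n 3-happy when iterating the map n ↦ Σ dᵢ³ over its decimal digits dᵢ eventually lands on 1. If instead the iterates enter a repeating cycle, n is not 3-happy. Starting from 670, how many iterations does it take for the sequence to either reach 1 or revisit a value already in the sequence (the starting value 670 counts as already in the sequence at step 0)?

670 → 6³ + 7³ + 0³ = 559
559 → 5³ + 5³ + 9³ = 979
979 → 9³ + 7³ + 9³ = 1801
1801 → 1³ + 8³ + 0³ + 1³ = 514
514 → 5³ + 1³ + 4³ = 190
190 → 1³ + 9³ + 0³ = 730
730 → 7³ + 3³ + 0³ = 370
370 → 3³ + 7³ + 0³ = 370  — 370 repeats.
That took 8 steps.

8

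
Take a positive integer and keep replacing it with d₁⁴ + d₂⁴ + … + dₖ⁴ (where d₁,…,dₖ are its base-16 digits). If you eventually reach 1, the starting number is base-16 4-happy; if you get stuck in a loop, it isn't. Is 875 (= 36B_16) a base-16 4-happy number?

875 = (3,6,11)_16 → 3⁴ + 6⁴ + 11⁴ = 16018
16018 = (3,14,9,2)_16 → 3⁴ + 14⁴ + 9⁴ + 2⁴ = 45074
45074 = (11,0,1,2)_16 → 11⁴ + 0⁴ + 1⁴ + 2⁴ = 14658
14658 = (3,9,4,2)_16 → 3⁴ + 9⁴ + 4⁴ + 2⁴ = 6914
6914 = (1,11,0,2)_16 → 1⁴ + 11⁴ + 0⁴ + 2⁴ = 14658  — 14658 already seen; the sequence cycles without reaching 1.

not base-16 4-happy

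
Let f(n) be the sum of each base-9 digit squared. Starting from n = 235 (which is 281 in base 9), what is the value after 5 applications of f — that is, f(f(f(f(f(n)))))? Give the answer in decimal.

53

235 = (2,8,1)_9 → 2² + 8² + 1² = 4 + 64 + 1 = 69
69 = (7,6)_9 → 7² + 6² = 49 + 36 = 85
85 = (1,0,4)_9 → 1² + 0² + 4² = 1 + 0 + 16 = 17
17 = (1,8)_9 → 1² + 8² = 1 + 64 = 65
65 = (7,2)_9 → 7² + 2² = 49 + 4 = 53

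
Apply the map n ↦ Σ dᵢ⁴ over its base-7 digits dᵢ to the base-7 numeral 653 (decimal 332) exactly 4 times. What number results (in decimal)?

2258

332 = (6,5,3)_7 → 6⁴ + 5⁴ + 3⁴ = 1296 + 625 + 81 = 2002
2002 = (5,5,6,0)_7 → 5⁴ + 5⁴ + 6⁴ + 0⁴ = 625 + 625 + 1296 + 0 = 2546
2546 = (1,0,2,6,5)_7 → 1⁴ + 0⁴ + 2⁴ + 6⁴ + 5⁴ = 1 + 0 + 16 + 1296 + 625 = 1938
1938 = (5,4,3,6)_7 → 5⁴ + 4⁴ + 3⁴ + 6⁴ = 625 + 256 + 81 + 1296 = 2258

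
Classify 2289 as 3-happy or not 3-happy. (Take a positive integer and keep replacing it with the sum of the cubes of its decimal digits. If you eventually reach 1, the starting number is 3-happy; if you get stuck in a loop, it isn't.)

2289 → 2³ + 2³ + 8³ + 9³ = 8 + 8 + 512 + 729 = 1257
1257 → 1³ + 2³ + 5³ + 7³ = 1 + 8 + 125 + 343 = 477
477 → 4³ + 7³ + 7³ = 64 + 343 + 343 = 750
750 → 7³ + 5³ + 0³ = 343 + 125 + 0 = 468
468 → 4³ + 6³ + 8³ = 64 + 216 + 512 = 792
792 → 7³ + 9³ + 2³ = 343 + 729 + 8 = 1080
1080 → 1³ + 0³ + 8³ + 0³ = 1 + 0 + 512 + 0 = 513
513 → 5³ + 1³ + 3³ = 125 + 1 + 27 = 153
153 → 1³ + 5³ + 3³ = 1 + 125 + 27 = 153  — 153 already seen; the sequence cycles without reaching 1.

not 3-happy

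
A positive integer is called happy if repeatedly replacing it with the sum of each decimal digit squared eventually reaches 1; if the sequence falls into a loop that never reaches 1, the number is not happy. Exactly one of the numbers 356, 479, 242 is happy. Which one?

356

356: 356 → 70 → 49 → 97 → 130 → 10 → 1  — reaches 1 (happy)
479: 479 → 146 → 53 → 34 → 25 → 29 → 85 → 89 → 145 → 42 → 20 → 4 → 16 → 37 → 58 → 89  — repeats 89 (not happy)
242: 242 → 24 → 20 → 4 → 16 → 37 → 58 → 89 → 145 → 42 → 20  — repeats 20 (not happy)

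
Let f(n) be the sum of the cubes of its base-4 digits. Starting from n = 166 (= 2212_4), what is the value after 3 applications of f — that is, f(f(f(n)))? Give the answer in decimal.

16

166 = (2,2,1,2)_4 → 2³ + 2³ + 1³ + 2³ = 8 + 8 + 1 + 8 = 25
25 = (1,2,1)_4 → 1³ + 2³ + 1³ = 1 + 8 + 1 = 10
10 = (2,2)_4 → 2³ + 2³ = 8 + 8 = 16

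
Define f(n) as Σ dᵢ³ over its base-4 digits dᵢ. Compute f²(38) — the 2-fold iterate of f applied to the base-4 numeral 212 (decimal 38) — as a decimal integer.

38 = (2,1,2)_4 → 17
17 = (1,0,1)_4 → 2

2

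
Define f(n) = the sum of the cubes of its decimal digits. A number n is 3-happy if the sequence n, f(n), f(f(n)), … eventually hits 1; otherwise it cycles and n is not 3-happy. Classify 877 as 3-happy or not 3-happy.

3-happy

877 → 8³ + 7³ + 7³ = 512 + 343 + 343 = 1198
1198 → 1³ + 1³ + 9³ + 8³ = 1 + 1 + 729 + 512 = 1243
1243 → 1³ + 2³ + 4³ + 3³ = 1 + 8 + 64 + 27 = 100
100 → 1³ + 0³ + 0³ = 1 + 0 + 0 = 1  — reached 1.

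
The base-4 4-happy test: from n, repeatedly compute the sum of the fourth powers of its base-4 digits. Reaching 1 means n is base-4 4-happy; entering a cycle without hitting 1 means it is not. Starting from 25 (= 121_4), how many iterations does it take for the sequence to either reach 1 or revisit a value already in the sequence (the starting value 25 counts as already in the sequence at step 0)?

25 = (1,2,1)_4 → 1⁴ + 2⁴ + 1⁴ = 18
18 = (1,0,2)_4 → 1⁴ + 0⁴ + 2⁴ = 17
17 = (1,0,1)_4 → 1⁴ + 0⁴ + 1⁴ = 2
2 = (2)_4 → 2⁴ = 16
16 = (1,0,0)_4 → 1⁴ + 0⁴ + 0⁴ = 1  — reached 1.
That took 5 steps.

5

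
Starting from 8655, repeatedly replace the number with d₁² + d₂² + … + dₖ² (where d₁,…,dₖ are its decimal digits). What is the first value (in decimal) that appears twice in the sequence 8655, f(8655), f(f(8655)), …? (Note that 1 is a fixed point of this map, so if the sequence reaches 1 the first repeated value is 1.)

16

8655 → 8² + 6² + 5² + 5² = 150
150 → 1² + 5² + 0² = 26
26 → 2² + 6² = 40
40 → 4² + 0² = 16
16 → 1² + 6² = 37
37 → 3² + 7² = 58
58 → 5² + 8² = 89
89 → 8² + 9² = 145
145 → 1² + 4² + 5² = 42
42 → 4² + 2² = 20
20 → 2² + 0² = 4
4 → 4² = 16  — 16 already appeared earlier.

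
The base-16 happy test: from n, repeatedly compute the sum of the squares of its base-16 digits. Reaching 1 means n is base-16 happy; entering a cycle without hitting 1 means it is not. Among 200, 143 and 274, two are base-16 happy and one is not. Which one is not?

200: 200 → 208 → 169 → 181 → 146 → 85 → 50 → 13 → 169  — repeats 169 (not base-16 happy)
143: 143 → 289 → 6 → 36 → 20 → 17 → 2 → 4 → 16 → 1  — reaches 1 (base-16 happy)
274: 274 → 6 → 36 → 20 → 17 → 2 → 4 → 16 → 1  — reaches 1 (base-16 happy)

200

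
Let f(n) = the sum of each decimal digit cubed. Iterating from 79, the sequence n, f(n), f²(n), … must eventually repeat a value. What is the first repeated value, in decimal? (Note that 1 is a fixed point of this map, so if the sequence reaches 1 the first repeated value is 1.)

79 → 7³ + 9³ = 343 + 729 = 1072
1072 → 1³ + 0³ + 7³ + 2³ = 1 + 0 + 343 + 8 = 352
352 → 3³ + 5³ + 2³ = 27 + 125 + 8 = 160
160 → 1³ + 6³ + 0³ = 1 + 216 + 0 = 217
217 → 2³ + 1³ + 7³ = 8 + 1 + 343 = 352  — 352 already appeared earlier.

352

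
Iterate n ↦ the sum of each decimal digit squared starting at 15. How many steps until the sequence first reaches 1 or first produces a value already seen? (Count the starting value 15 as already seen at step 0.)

11

15 → 1² + 5² = 26
26 → 2² + 6² = 40
40 → 4² + 0² = 16
16 → 1² + 6² = 37
37 → 3² + 7² = 58
58 → 5² + 8² = 89
89 → 8² + 9² = 145
145 → 1² + 4² + 5² = 42
42 → 4² + 2² = 20
20 → 2² + 0² = 4
4 → 4² = 16  — 16 repeats.
That took 11 steps.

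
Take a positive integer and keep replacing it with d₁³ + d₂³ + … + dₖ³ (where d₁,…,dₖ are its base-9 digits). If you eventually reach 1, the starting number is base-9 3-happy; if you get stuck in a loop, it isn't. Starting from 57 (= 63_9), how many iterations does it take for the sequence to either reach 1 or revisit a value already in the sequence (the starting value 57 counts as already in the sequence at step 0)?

57 = (6,3)_9 → 6³ + 3³ = 216 + 27 = 243
243 = (3,0,0)_9 → 3³ + 0³ + 0³ = 27 + 0 + 0 = 27
27 = (3,0)_9 → 3³ + 0³ = 27 + 0 = 27  — 27 repeats.
That took 3 steps.

3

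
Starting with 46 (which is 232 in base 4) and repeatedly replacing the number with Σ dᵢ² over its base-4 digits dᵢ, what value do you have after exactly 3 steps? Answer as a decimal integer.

46 = (2,3,2)_4 → 2² + 3² + 2² = 4 + 9 + 4 = 17
17 = (1,0,1)_4 → 1² + 0² + 1² = 1 + 0 + 1 = 2
2 = (2)_4 → 2² = 4

4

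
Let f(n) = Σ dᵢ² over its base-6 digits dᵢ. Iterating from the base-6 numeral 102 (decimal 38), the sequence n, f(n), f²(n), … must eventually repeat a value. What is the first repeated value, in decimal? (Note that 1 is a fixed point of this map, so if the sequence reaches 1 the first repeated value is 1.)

5

38 = (1,0,2)_6 → 1² + 0² + 2² = 1 + 0 + 4 = 5
5 = (5)_6 → 5² = 25
25 = (4,1)_6 → 4² + 1² = 16 + 1 = 17
17 = (2,5)_6 → 2² + 5² = 4 + 25 = 29
29 = (4,5)_6 → 4² + 5² = 16 + 25 = 41
41 = (1,0,5)_6 → 1² + 0² + 5² = 1 + 0 + 25 = 26
26 = (4,2)_6 → 4² + 2² = 16 + 4 = 20
20 = (3,2)_6 → 3² + 2² = 9 + 4 = 13
13 = (2,1)_6 → 2² + 1² = 4 + 1 = 5  — 5 already appeared earlier.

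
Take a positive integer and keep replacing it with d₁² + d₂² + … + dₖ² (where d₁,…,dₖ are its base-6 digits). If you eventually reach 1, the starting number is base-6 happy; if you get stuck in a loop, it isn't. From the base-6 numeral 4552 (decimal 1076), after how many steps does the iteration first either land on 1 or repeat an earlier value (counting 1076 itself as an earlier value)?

1076 = (4,5,5,2)_6 → 4² + 5² + 5² + 2² = 16 + 25 + 25 + 4 = 70
70 = (1,5,4)_6 → 1² + 5² + 4² = 1 + 25 + 16 = 42
42 = (1,1,0)_6 → 1² + 1² + 0² = 1 + 1 + 0 = 2
2 = (2)_6 → 2² = 4
4 = (4)_6 → 4² = 16
16 = (2,4)_6 → 2² + 4² = 4 + 16 = 20
20 = (3,2)_6 → 3² + 2² = 9 + 4 = 13
13 = (2,1)_6 → 2² + 1² = 4 + 1 = 5
5 = (5)_6 → 5² = 25
25 = (4,1)_6 → 4² + 1² = 16 + 1 = 17
17 = (2,5)_6 → 2² + 5² = 4 + 25 = 29
29 = (4,5)_6 → 4² + 5² = 16 + 25 = 41
41 = (1,0,5)_6 → 1² + 0² + 5² = 1 + 0 + 25 = 26
26 = (4,2)_6 → 4² + 2² = 16 + 4 = 20  — 20 repeats.
That took 14 steps.

14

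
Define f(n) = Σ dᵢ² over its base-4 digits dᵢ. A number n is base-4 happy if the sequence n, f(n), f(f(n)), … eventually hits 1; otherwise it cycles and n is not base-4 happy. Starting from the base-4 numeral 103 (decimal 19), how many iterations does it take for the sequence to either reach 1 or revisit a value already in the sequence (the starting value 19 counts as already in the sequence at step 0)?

19 = (1,0,3)_4 → 1² + 0² + 3² = 10
10 = (2,2)_4 → 2² + 2² = 8
8 = (2,0)_4 → 2² + 0² = 4
4 = (1,0)_4 → 1² + 0² = 1  — reached 1.
That took 4 steps.

4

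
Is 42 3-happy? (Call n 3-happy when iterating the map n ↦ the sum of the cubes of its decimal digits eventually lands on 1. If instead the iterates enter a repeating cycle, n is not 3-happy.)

42 → 4³ + 2³ = 72
72 → 7³ + 2³ = 351
351 → 3³ + 5³ + 1³ = 153
153 → 1³ + 5³ + 3³ = 153  — 153 already seen; the sequence cycles without reaching 1.

not 3-happy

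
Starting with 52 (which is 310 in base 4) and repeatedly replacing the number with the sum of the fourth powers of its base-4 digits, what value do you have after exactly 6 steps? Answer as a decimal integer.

1

52 = (3,1,0)_4 → 3⁴ + 1⁴ + 0⁴ = 81 + 1 + 0 = 82
82 = (1,1,0,2)_4 → 1⁴ + 1⁴ + 0⁴ + 2⁴ = 1 + 1 + 0 + 16 = 18
18 = (1,0,2)_4 → 1⁴ + 0⁴ + 2⁴ = 1 + 0 + 16 = 17
17 = (1,0,1)_4 → 1⁴ + 0⁴ + 1⁴ = 1 + 0 + 1 = 2
2 = (2)_4 → 2⁴ = 16
16 = (1,0,0)_4 → 1⁴ + 0⁴ + 0⁴ = 1 + 0 + 0 = 1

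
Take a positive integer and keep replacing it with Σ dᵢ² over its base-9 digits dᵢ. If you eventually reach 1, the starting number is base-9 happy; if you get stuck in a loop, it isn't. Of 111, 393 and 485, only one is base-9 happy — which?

393

111: 111 → 19 → 5 → 25 → 53 → 89 → 65 → 53  — repeats 53 (not base-9 happy)
393: 393 → 101 → 9 → 1  — reaches 1 (base-9 happy)
485: 485 → 153 → 65 → 53 → 89 → 65  — repeats 65 (not base-9 happy)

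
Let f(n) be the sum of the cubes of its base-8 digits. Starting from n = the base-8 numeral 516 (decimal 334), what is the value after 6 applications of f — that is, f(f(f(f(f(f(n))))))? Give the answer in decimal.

334 = (5,1,6)_8 → 5³ + 1³ + 6³ = 342
342 = (5,2,6)_8 → 5³ + 2³ + 6³ = 349
349 = (5,3,5)_8 → 5³ + 3³ + 5³ = 277
277 = (4,2,5)_8 → 4³ + 2³ + 5³ = 197
197 = (3,0,5)_8 → 3³ + 0³ + 5³ = 152
152 = (2,3,0)_8 → 2³ + 3³ + 0³ = 35

35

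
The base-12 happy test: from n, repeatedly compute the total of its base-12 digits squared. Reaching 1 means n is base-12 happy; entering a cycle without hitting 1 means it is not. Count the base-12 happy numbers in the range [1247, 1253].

1247: 1247 → 234 → 86 → 53 → 41 → 34 → 104 → 128 → 164 → 66 → 61 → 26 → 8 → 64 → 41  (repeats 41)
1248: 1248 → 128 → 164 → 66 → 61 → 26 → 8 → 64 → 41 → 34 → 104 → 128  (repeats 128)
1249: 1249 → 129 → 181 → 11 → 121 → 101 → 89 → 74 → 40 → 25 → 5 → 25  (repeats 25)
1250: 1250 → 132 → 121 → 101 → 89 → 74 → 40 → 25 → 5 → 25  (repeats 25)
1251: 1251 → 137 → 146 → 5 → 25 → 5  (repeats 5)
1252: 1252 → 144 → 1  (reaches 1)
1253: 1253 → 153 → 82 → 136 → 137 → 146 → 5 → 25 → 5  (repeats 5)
base-12 happy: 1252

1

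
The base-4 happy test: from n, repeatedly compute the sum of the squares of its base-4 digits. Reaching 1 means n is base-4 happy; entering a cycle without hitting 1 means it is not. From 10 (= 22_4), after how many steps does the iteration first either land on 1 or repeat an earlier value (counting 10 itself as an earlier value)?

10 = (2,2)_4 → 2² + 2² = 8
8 = (2,0)_4 → 2² + 0² = 4
4 = (1,0)_4 → 1² + 0² = 1  — reached 1.
That took 3 steps.

3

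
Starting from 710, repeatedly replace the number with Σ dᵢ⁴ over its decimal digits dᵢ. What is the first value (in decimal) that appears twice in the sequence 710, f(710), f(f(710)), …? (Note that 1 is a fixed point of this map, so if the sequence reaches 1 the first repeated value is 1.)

710 → 7⁴ + 1⁴ + 0⁴ = 2401 + 1 + 0 = 2402
2402 → 2⁴ + 4⁴ + 0⁴ + 2⁴ = 16 + 256 + 0 + 16 = 288
288 → 2⁴ + 8⁴ + 8⁴ = 16 + 4096 + 4096 = 8208
8208 → 8⁴ + 2⁴ + 0⁴ + 8⁴ = 4096 + 16 + 0 + 4096 = 8208  — 8208 already appeared earlier.

8208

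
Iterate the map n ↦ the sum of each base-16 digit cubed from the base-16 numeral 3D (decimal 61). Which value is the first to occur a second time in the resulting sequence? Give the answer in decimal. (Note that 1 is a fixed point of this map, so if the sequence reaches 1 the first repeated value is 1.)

61 = (3,13)_16 → 3³ + 13³ = 27 + 2197 = 2224
2224 = (8,11,0)_16 → 8³ + 11³ + 0³ = 512 + 1331 + 0 = 1843
1843 = (7,3,3)_16 → 7³ + 3³ + 3³ = 343 + 27 + 27 = 397
397 = (1,8,13)_16 → 1³ + 8³ + 13³ = 1 + 512 + 2197 = 2710
2710 = (10,9,6)_16 → 10³ + 9³ + 6³ = 1000 + 729 + 216 = 1945
1945 = (7,9,9)_16 → 7³ + 9³ + 9³ = 343 + 729 + 729 = 1801
1801 = (7,0,9)_16 → 7³ + 0³ + 9³ = 343 + 0 + 729 = 1072
1072 = (4,3,0)_16 → 4³ + 3³ + 0³ = 64 + 27 + 0 = 91
91 = (5,11)_16 → 5³ + 11³ = 125 + 1331 = 1456
1456 = (5,11,0)_16 → 5³ + 11³ + 0³ = 125 + 1331 + 0 = 1456  — 1456 already appeared earlier.

1456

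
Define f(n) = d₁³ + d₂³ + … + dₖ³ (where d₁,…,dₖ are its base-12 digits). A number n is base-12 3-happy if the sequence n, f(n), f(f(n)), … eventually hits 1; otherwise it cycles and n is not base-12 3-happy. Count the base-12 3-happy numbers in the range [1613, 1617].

2

1613: 1613 → 1464 → 1008 → 343 → 415 → 1351 → 1136 → 1855 → 1344 → 793 → 342 → 288 → 8 → 512 → 755 → 1464  (repeats 1464)
1614: 1614 → 1555 → 2072 → 585 → 793 → 342 → 288 → 8 → 512 → 755 → 1464 → 1008 → 343 → 415 → 1351 → 1136 → 1855 → 1344 → 793  (repeats 793)
1615: 1615 → 1682 → 1851 → 1028 → 856 → 1520 → 1728 → 1  (reaches 1)
1616: 1616 → 1851 → 1028 → 856 → 1520 → 1728 → 1  (reaches 1)
1617: 1617 → 2068 → 137 → 1456 → 1065 → 1136 → 1855 → 1344 → 793 → 342 → 288 → 8 → 512 → 755 → 1464 → 1008 → 343 → 415 → 1351 → 1136  (repeats 1136)
base-12 3-happy: 1615, 1616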